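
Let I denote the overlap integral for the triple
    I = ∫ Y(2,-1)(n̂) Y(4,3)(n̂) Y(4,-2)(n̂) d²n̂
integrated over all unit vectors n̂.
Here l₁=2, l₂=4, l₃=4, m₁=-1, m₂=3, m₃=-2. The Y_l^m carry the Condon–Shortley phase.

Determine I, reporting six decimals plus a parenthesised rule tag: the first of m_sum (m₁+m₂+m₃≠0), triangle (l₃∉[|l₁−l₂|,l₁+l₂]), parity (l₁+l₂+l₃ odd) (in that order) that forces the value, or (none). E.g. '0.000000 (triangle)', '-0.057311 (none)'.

-0.187702 (none)

Checks pass: Σm=0; 10 even; l₃=4∈[2,6].
(2·2+1)(2·4+1)(2·4+1) = 405
Δ: 2! 2! 6! / 11! → 1/13860
sum: t=0:+1/192 t=1:−1/36 t=2:+1/192 = -5/288
3j²(2 4 4; 0 0 0) = Δ·Π!·Σ² = 20/693  (sign -1)
sum: t=1:−1/1440 t=2:+1/240 = 1/288
3j²(2 4 4; -1 3 -2) = Δ·Π!·Σ² = 5/132  (sign +1)
combine: 4πI² = 405·20/693·5/132 = 375/847
take √, sign -1: I = -0.18770204
No selection rule forces the value: the integral is nonzero (none).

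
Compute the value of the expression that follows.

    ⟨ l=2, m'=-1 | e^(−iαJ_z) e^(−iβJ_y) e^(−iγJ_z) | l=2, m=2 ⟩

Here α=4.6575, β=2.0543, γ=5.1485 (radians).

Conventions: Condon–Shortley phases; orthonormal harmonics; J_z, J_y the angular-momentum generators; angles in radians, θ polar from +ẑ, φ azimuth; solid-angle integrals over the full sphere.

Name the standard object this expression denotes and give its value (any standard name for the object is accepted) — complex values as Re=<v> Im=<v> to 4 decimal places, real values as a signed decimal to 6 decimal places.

Wigner D-matrix element, Re=0.5187 Im=0.3892

This is a Wigner D-matrix element — the rotation-matrix element ⟨l m'| R(α,β,γ) |l m⟩ in the angular-momentum basis.
Split into d^2_{-1,2}(β=2.0543) × two z-phases.
With c≡cos(β/2)=0.517260 and s≡sin(β/2)=0.855828, N=[1·6·24·1]^{1/2}=12.000000
k: max(0,(2)−(-1))=3 … min(2+(2),2−(-1))=3
  k=3: (−1)^0·12.0000/(6)·0.5173^1·0.8558^3 = +0.648483
d^2_{-1,2}(2.0543) = +0.648483
D = (-0.054861-0.998494i)·(+0.648483)·(-0.643127+0.765760i) = +0.518715+0.389186i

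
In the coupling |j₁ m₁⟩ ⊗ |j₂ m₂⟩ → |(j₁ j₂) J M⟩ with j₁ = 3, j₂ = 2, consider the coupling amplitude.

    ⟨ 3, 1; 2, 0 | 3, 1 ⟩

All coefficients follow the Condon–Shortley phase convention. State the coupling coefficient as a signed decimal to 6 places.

triangle: 2!·4!·2!/9! = 96/362880
(j±m)!: 4!·2!·2!·2!·4!·2! = 9216
prefactor² = (2J+1)·Δ·N² = 256/15
  k=0: +1/(0!·2!·2!·2!·2!·0!) = 1/16
  k=1: −1/(1!·1!·1!·1!·3!·1!) = -1/6
  k=2: +1/(2!·0!·0!·0!·4!·2!) = 1/96
Σ = -3/32  ⇒  CG² = 256/15·(-3/32)² = 3/20
CG = −√(3/20) = -0.387298

−√(3/20) ≈ -0.387298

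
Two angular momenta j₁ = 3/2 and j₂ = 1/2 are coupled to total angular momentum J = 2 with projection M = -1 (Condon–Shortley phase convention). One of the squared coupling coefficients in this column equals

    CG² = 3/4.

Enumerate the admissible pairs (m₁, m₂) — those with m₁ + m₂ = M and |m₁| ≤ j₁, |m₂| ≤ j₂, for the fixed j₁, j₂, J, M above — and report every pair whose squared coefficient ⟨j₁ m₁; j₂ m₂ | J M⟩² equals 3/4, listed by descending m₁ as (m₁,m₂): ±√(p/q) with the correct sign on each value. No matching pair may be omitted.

Admissible pairs with m₁+m₂ = M = -1: (-3/2,1/2), (-1/2,-1/2)
  (m₁,m₂)=(-1/2,-1/2): CG² = 3/4, CG = +√(3/4)   ← matches the target
  (m₁,m₂)=(-3/2,1/2): CG² = 1/4, CG = +√(1/4)
Pairs with CG² = 3/4: (-1/2,-1/2): +√(3/4)

(-1/2,-1/2): +√(3/4)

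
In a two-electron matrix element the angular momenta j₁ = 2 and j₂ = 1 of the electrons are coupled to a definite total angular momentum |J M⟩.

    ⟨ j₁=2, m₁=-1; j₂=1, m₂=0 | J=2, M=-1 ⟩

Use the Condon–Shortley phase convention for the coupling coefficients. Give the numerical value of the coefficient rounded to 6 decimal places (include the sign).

j₁+j₂−J=1  J+j₁−j₂=3  J−j₁+j₂=1  j₁+j₂+J+1=6
(j₁±m₁, j₂±m₂, J±M) = (1,3,1,1,1,3)
P² = 3/2
sum k=0..1:
  [0] +1/6 = 1/6
  [1] −1/2 = -1/2
S = -1/3
C² = P²·S² = 1/6 ; C = -0.408248

-0.408248  (= −√(1/6))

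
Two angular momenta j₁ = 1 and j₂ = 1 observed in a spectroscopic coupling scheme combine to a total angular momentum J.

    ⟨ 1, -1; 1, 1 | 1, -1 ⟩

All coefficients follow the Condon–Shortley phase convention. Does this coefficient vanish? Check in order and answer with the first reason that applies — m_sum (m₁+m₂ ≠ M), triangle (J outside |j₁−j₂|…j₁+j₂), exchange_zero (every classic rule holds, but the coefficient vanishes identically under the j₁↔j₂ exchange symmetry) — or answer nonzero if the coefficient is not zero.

m_sum

m-sum: m₁+m₂ = -1+1 = 0, M = -1  ✗ ⇒ coefficient is 0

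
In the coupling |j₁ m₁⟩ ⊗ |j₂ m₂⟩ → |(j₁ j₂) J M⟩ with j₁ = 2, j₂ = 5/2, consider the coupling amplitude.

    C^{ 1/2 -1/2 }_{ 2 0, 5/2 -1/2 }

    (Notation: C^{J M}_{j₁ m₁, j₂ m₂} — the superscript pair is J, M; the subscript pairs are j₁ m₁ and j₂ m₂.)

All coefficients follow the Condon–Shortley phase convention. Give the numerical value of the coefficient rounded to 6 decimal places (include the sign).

√[2·4!0!1!/6! · 2!2!2!3!0!1!] = √(16/5)
  +(−1)^2/∏(2,2,0,0,0,1)! = 1/4  (running 1/4)
⟨..|..⟩ = √(16/5)·(1/4) = +0.447214

+0.447214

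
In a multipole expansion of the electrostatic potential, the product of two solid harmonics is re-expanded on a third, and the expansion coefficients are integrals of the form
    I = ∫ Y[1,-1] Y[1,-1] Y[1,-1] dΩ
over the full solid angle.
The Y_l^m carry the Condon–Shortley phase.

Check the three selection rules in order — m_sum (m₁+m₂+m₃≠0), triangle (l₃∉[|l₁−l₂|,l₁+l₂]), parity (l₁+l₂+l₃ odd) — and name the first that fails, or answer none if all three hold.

m_sum

Σmᵢ = -3  ✗
l₃∈[|l₁−l₂|,l₁+l₂]=[0,2], have l₃=1
Σlᵢ = 3 ⇒ odd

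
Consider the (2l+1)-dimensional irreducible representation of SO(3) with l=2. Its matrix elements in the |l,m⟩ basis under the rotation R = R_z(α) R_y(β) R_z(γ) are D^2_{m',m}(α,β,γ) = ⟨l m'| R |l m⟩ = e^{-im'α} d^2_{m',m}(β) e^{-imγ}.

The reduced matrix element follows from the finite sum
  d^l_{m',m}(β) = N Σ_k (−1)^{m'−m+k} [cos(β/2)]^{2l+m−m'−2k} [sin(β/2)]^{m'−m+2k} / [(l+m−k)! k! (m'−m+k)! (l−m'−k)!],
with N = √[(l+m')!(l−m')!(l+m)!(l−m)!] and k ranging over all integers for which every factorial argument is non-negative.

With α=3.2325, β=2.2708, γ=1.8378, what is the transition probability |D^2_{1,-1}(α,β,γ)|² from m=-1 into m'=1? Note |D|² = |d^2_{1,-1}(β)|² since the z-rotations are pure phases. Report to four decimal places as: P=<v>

P=0.0562

D^2_{1,-1}(3.2325,2.2708,1.8378) = e^{-i·1·3.2325}·d^2_{1,-1}(2.2708)·e^{-i·-1·1.8378}. Compute d first:
c=cos(2.270800/2)=0.421770, s=sin(2.270800/2)=0.906703; N=√[6·1·1·6]=6.000000
The bounds max(0,m−m')=0 and min(l+m,l−m')=1 give 2 terms
  k=0: (−1)^2·6.0000/(2)·0.4218^2·0.9067^2 = +0.438735
  k=1: (−1)^3·6.0000/(6)·0.4218^0·0.9067^4 = -0.675865
d^2_{1,-1}(2.2708) = +0.438735 -0.675865 = -0.237130
|D^2_{1,-1}|² = |d^2_{1,-1}(β)|² = (-0.237130)² = 0.056231 (the z-rotation phases have unit modulus)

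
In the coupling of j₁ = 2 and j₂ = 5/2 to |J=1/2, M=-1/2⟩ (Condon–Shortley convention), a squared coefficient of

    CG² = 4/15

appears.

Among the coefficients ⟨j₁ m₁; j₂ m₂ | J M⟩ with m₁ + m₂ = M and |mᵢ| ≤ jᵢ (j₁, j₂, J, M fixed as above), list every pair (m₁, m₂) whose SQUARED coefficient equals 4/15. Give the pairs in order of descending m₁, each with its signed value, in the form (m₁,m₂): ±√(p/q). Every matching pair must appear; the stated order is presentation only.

Admissible pairs with m₁+m₂ = M = -1/2: (-2,3/2), (-1,1/2), (0,-1/2), (1,-3/2), (2,-5/2)
  (m₁,m₂)=(2,-5/2): CG² = 1/3, CG = +√(1/3)
  (m₁,m₂)=(1,-3/2): CG² = 4/15, CG = −√(4/15)   ← matches the target
  (m₁,m₂)=(0,-1/2): CG² = 1/5, CG = +√(1/5)
  (m₁,m₂)=(-1,1/2): CG² = 2/15, CG = −√(2/15)
  (m₁,m₂)=(-2,3/2): CG² = 1/15, CG = +√(1/15)
Pairs with CG² = 4/15: (1,-3/2): −√(4/15)

(1,-3/2): −√(4/15)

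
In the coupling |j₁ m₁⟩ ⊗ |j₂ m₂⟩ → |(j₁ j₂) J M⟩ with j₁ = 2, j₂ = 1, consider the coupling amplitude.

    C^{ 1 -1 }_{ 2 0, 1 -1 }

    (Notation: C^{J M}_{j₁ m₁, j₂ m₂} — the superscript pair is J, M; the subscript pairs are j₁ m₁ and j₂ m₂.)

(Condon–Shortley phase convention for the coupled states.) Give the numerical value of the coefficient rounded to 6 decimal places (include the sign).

+√(1/10) ≈ +0.316228

triangle: 2!·2!·0!/5! = 4/120
(j±m)!: 2!·2!·0!·2!·0!·2! = 16
prefactor² = (2J+1)·Δ·N² = 8/5
  k=0: +1/(0!·2!·2!·0!·0!·0!) = 1/4
Σ = 1/4  ⇒  CG² = 8/5·(1/4)² = 1/10
CG = +√(1/10) = +0.316228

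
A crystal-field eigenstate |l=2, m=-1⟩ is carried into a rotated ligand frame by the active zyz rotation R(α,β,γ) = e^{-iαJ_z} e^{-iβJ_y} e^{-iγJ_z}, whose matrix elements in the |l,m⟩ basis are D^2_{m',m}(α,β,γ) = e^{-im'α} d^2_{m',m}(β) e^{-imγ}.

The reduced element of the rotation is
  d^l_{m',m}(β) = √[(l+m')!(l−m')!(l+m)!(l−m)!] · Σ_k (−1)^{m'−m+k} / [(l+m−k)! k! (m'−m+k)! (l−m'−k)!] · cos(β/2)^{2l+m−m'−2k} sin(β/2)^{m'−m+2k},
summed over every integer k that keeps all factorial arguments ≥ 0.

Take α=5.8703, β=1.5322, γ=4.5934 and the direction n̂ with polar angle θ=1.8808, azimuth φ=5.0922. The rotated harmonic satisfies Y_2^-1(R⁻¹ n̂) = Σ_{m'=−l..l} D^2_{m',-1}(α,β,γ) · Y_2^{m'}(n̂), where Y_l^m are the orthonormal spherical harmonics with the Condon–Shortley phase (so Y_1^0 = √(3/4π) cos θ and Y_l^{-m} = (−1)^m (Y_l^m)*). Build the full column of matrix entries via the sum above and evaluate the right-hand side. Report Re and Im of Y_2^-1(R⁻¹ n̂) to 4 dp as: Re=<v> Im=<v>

Need the full column D^2_{m',-1} for m'=−2..2 at α=5.8703, β=1.5322, γ=4.5934.
cos(β/2)=0.720620, sin(β/2)=0.693330
d^2_{-2,-1}: single k=1 term ⇒ +0.518907;  D = -0.420499-0.304047i
d^2_{-1,-1}: k∈[0..1] ⇒ +0.269666 -0.748883 = -0.479218;  D = +0.243035+0.413018i
d^2_{0,-1}: k∈[0..1] ⇒ -0.635528 +0.588305 = -0.047224;  D = +0.005606+0.046890i
d^2_{1,-1}: k∈[0..1] ⇒ +0.748883 -0.231079 = +0.517804;  D = +0.149999-0.495602i
d^2_{2,-1}: single k=0 term ⇒ -0.480349;  D = -0.311933+0.365284i
Y_2^{m'}(θ=1.8808,φ=5.0922) and Σ D·Y over m':
  (-0.4205-0.3040i)·(-0.2540+0.2413i)  (+0.2430+0.4130i)·(-0.0832-0.2084i)  (+0.0056+0.0469i)·(-0.2273+0.0000i)  (+0.1500-0.4956i)·(+0.0832-0.2084i)  (-0.3119+0.3653i)·(-0.2540-0.2413i)
Y_2^-1(R⁻¹ n̂) = +0.321299-0.209940i

Re=0.3213 Im=-0.2099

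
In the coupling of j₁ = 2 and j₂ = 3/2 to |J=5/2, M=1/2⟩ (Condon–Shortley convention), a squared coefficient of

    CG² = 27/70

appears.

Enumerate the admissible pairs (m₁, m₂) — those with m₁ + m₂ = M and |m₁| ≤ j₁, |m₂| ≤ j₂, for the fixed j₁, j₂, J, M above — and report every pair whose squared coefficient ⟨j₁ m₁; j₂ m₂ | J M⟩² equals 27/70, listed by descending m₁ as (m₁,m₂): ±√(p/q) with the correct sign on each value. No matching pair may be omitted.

Admissible pairs with m₁+m₂ = M = 1/2: (-1,3/2), (0,1/2), (1,-1/2), (2,-3/2)
  (m₁,m₂)=(2,-3/2): CG² = 6/35, CG = +√(6/35)
  (m₁,m₂)=(1,-1/2): CG² = 5/14, CG = +√(5/14)
  (m₁,m₂)=(0,1/2): CG² = 3/35, CG = −√(3/35)
  (m₁,m₂)=(-1,3/2): CG² = 27/70, CG = −√(27/70)   ← matches the target
Pairs with CG² = 27/70: (-1,3/2): −√(27/70)

(-1,3/2): −√(27/70)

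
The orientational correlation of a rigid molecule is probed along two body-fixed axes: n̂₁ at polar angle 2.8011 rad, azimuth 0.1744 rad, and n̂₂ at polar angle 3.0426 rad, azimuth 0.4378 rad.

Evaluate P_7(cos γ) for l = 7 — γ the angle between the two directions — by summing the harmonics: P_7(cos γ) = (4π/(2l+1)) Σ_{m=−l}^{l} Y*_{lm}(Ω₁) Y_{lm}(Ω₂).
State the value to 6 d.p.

Summing Y*_{l m}(θ₁,φ₁)·Y_{l m}(θ₂,φ₂) over m ∈ [−7, 7]; prefactor 4π/(2·7+1) = 0.837758:
  m=-7: Y*=(0.000079, 0.000218)  Y=(-0.000000, -0.000000)  product (-0.000000, -0.000000)
  m=-6: Y*=(-0.001225, -0.002117)  Y=(0.000002, 0.000001)  product (-0.000000, -0.000000)
  m=-5: Y*=(0.010344, 0.012310)  Y=(-0.000024, -0.000033)  product (0.000000, -0.000001)
  m=-4: Y*=(-0.056376, -0.047254)  Y=(0.000123, 0.000677)  product (0.000025, -0.000044)
  m=-3: Y*=(0.204311, 0.117850)  Y=(0.002117, -0.008042)  product (0.001380, -0.001394)
  m=-2: Y*=(-0.466027, -0.169480)  Y=(-0.045095, 0.054064)  product (0.030178, -0.017552)
  m=-1: Y*=(0.526805, 0.092818)  Y=(0.342216, -0.160190)  product (0.195150, -0.052625)
  m=+0: Y*=(0.083433, -0.000000)  Y=(-0.947663, 0.000000)  product (-0.079067, 0.000000)
  m=+1: Y*=(-0.526805, 0.092818)  Y=(-0.342216, -0.160190)  product (0.195150, 0.052625)
  m=+2: Y*=(-0.466027, 0.169480)  Y=(-0.045095, -0.054064)  product (0.030178, 0.017552)
  m=+3: Y*=(-0.204311, 0.117850)  Y=(-0.002117, -0.008042)  product (0.001380, 0.001394)
  m=+4: Y*=(-0.056376, 0.047254)  Y=(0.000123, -0.000677)  product (0.000025, 0.000044)
  m=+5: Y*=(-0.010344, 0.012310)  Y=(0.000024, -0.000033)  product (0.000000, 0.000001)
  m=+6: Y*=(-0.001225, 0.002117)  Y=(0.000002, -0.000001)  product (-0.000000, 0.000000)
  m=+7: Y*=(-0.000079, 0.000218)  Y=(0.000000, -0.000000)  product (-0.000000, 0.000000)
Accumulated sum (0.374400, -0.000000); after 4π/(2l+1) scaling, (0.313657, -0.000000) ⇒ P_7 = 0.313657

0.313657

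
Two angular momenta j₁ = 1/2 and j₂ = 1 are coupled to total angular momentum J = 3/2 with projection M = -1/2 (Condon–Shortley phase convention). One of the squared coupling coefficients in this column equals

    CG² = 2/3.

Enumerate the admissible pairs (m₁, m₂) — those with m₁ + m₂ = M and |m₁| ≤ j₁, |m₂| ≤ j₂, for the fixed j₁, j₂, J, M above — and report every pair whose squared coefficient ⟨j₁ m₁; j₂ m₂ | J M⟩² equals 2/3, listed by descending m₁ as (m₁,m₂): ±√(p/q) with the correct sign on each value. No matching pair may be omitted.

Admissible pairs with m₁+m₂ = M = -1/2: (-1/2,0), (1/2,-1)
  (m₁,m₂)=(1/2,-1): CG² = 1/3, CG = +√(1/3)
  (m₁,m₂)=(-1/2,0): CG² = 2/3, CG = +√(2/3)   ← matches the target
Pairs with CG² = 2/3: (-1/2,0): +√(2/3)

(-1/2,0): +√(2/3)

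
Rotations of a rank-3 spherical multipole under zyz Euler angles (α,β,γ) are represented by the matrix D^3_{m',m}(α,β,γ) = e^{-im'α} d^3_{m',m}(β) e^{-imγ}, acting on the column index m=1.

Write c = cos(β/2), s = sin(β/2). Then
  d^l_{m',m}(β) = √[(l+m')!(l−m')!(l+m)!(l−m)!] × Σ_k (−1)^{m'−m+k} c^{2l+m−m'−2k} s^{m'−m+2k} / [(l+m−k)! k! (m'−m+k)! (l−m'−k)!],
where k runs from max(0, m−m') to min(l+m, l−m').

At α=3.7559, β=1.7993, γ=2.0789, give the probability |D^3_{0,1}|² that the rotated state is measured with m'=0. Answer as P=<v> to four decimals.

D^3_{0,1}(3.7559,1.7993,2.0789) = e^{-i·0·3.7559}·d^3_{0,1}(1.7993)·e^{-i·1·2.0789}. Compute d first:
c=cos(1.799300/2)=0.621884, s=sin(1.799300/2)=0.783109; N=√[6·6·24·2]=41.569219
Admissible k: 1..3 (factorial args all ≥0)
  k=1: (−1)^0·41.5692/(12)·0.6219^5·0.7831^1 = +0.252325
  k=2: (−1)^1·41.5692/(4)·0.6219^3·0.7831^3 = -1.200349
  k=3: (−1)^2·41.5692/(12)·0.6219^1·0.7831^5 = +0.634471
d^3_{0,1}(1.7993) = +0.252325 -1.200349 +0.634471 = -0.313552
|D^3_{0,1}|² = |d^3_{0,1}(β)|² = (-0.313552)² = 0.098315 (the z-rotation phases have unit modulus)

P=0.0983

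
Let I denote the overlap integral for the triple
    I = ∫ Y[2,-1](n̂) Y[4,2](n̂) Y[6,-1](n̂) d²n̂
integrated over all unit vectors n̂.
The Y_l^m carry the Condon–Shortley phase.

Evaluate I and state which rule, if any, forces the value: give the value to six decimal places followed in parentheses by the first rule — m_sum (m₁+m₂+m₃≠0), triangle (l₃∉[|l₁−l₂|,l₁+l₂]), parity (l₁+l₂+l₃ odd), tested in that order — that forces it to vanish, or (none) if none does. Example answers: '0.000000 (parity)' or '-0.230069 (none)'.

-0.133065 (none)

Checks pass: Σm=0; 12 even; l₃=6∈[2,6].
(2·2+1)(2·4+1)(2·6+1) = 585
Δ: 0! 4! 8! / 13! → 1/6435
sum: t=0:+1/2304 = 1/2304
3j²(2 4 6; 0 0 0) = Δ·Π!·Σ² = 5/143  (sign +1)
sum: t=0:+1/8640 = 1/8640
3j²(2 4 6; -1 2 -1) = Δ·Π!·Σ² = 14/1287  (sign -1)
combine: 4πI² = 585·5/143·14/1287 = 350/1573
take √, sign -1: I = -0.13306527
No selection rule forces the value: the integral is nonzero (none).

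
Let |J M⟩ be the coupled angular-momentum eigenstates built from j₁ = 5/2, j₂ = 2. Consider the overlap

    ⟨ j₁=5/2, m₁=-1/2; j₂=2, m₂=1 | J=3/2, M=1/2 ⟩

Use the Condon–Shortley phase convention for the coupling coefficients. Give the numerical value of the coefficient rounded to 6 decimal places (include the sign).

j₁+j₂−J=3  J+j₁−j₂=2  J−j₁+j₂=1  j₁+j₂+J+1=7
(j₁±m₁, j₂±m₂, J±M) = (2,3,3,1,2,1)
P² = 48/35
sum k=2..3:
  [2] +1/2 = 1/2
  [3] −1/12 = -1/12
S = 5/12
C² = P²·S² = 5/21 ; C = +0.487950

+0.487950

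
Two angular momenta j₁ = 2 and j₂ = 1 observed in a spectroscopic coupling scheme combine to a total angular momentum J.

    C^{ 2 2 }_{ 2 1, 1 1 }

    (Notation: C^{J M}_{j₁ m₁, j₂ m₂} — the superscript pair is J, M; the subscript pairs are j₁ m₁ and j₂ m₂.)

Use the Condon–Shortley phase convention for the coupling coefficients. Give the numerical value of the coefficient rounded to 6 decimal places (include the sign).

triangle: 1!·3!·1!/6! = 6/720
(j±m)!: 3!·1!·2!·0!·4!·0! = 288
prefactor² = (2J+1)·Δ·N² = 12
  k=1: −1/(1!·0!·0!·1!·3!·0!) = -1/6
Σ = -1/6  ⇒  CG² = 12·(-1/6)² = 1/3
CG = −√(1/3) = -0.577350

−√(1/3) = -0.577350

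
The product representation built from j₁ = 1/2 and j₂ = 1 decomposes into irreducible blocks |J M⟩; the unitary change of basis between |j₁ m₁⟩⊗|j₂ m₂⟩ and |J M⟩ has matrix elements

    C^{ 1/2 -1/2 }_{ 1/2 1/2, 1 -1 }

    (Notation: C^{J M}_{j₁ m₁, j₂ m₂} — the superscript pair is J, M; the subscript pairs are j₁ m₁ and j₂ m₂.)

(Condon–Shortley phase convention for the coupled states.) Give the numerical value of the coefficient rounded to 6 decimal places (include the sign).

j₁+j₂−J=1  J+j₁−j₂=0  J−j₁+j₂=1  j₁+j₂+J+1=3
(j₁±m₁, j₂±m₂, J±M) = (1,0,0,2,0,1)
P² = 2/3
sum k=0..0:
  [0] +1/1 = 1
S = 1
C² = P²·S² = 2/3 ; C = +0.816497

+√(2/3) ≈ +0.816497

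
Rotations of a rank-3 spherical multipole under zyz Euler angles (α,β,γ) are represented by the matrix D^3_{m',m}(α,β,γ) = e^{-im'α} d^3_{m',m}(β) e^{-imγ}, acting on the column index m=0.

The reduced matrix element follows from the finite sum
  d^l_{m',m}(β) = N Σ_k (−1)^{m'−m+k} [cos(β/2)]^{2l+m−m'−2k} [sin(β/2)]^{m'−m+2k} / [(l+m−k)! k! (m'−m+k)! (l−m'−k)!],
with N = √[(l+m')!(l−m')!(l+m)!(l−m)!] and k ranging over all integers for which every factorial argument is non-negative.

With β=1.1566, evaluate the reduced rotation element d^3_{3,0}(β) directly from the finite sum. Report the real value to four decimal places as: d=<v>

d^3_{3,0}(β=1.1566) via the finite sum:
Half-angle: c=0.837393, s=0.546601. N=√(720·1·6·6)=160.996894
k∈{0} keeps every argument non-negative
  k=0: (−1)^3·160.9969/(36)·0.8374^3·0.5466^3 = -0.428859
d^3_{3,0}(1.1566) = -0.428859

d=-0.4289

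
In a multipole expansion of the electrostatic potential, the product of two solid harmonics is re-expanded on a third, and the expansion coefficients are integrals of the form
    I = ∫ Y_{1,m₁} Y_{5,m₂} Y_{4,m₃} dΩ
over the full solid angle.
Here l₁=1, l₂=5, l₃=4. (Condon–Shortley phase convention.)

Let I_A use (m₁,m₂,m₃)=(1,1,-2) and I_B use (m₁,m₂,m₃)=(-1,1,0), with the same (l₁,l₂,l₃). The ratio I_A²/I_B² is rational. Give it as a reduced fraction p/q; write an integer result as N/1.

Shared (l₁,l₂,l₃)=(1,5,4): N and (l;000)² cancel in I_A²/I_B².
A: Δ = 2!·0!·8!/11! = 1/495; Racah Σ t=0..0: t=0:+1/2880 = 1/2880; ⇒ 3j(1 5 4; 1 1 -2)² = 2/165, sgn +1
B: Δ = 2!·0!·8!/11! = 1/495; Racah Σ t=2..2: t=2:+1/1152 = 1/1152; ⇒ 3j(1 5 4; -1 1 0)² = 1/33, sgn +1
I_A²/I_B² = (2/165)/(1/33) = 2/5

2/5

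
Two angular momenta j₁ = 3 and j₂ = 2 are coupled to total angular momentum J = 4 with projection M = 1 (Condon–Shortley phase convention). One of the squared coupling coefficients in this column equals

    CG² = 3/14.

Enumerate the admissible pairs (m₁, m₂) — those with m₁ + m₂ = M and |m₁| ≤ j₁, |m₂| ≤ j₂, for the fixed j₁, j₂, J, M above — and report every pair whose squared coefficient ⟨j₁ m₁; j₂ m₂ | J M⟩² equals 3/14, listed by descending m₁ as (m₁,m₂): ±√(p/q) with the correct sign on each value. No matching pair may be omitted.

(0,1): −√(3/14)

Admissible pairs with m₁+m₂ = M = 1: (-1,2), (0,1), (1,0), (2,-1), (3,-2)
  (m₁,m₂)=(3,-2): CG² = 3/70, CG = +√(3/70)
  (m₁,m₂)=(2,-1): CG² = 7/20, CG = +√(7/20)
  (m₁,m₂)=(1,0): CG² = 3/28, CG = +√(3/28)
  (m₁,m₂)=(0,1): CG² = 3/14, CG = −√(3/14)   ← matches the target
  (m₁,m₂)=(-1,2): CG² = 2/7, CG = −√(2/7)
Pairs with CG² = 3/14: (0,1): −√(3/14)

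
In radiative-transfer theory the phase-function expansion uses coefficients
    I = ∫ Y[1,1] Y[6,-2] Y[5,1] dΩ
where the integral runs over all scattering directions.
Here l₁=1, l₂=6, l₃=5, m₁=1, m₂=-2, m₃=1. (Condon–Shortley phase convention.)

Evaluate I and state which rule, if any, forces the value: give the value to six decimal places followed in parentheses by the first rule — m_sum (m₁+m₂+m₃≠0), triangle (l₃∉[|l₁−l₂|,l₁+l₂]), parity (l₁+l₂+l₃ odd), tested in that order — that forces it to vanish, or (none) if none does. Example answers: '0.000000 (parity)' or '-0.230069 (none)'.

0.216205 (none)

m-sum 0 ✓  L=12 even ✓  5≤5≤7 ✓
Π(2lᵢ+1) = 3×13×11 = 429
triangle coeff Δ(1,6,5) = 1/858
Σ_t [1,1]: t=1:−1/14400 = -1/14400
(3j)²=6/143 [(1 6 5; 0 0 0)], sign=+1
Σ_t [0,0]: t=0:+1/34560 = 1/34560
(3j)²=14/429 [(1 6 5; 1 -2 1)], sign=+1
⇒ 4πI² = 84/143
I = (+1)√(84/143/(4π)) = 0.21620548
No selection rule forces the value: the integral is nonzero (none).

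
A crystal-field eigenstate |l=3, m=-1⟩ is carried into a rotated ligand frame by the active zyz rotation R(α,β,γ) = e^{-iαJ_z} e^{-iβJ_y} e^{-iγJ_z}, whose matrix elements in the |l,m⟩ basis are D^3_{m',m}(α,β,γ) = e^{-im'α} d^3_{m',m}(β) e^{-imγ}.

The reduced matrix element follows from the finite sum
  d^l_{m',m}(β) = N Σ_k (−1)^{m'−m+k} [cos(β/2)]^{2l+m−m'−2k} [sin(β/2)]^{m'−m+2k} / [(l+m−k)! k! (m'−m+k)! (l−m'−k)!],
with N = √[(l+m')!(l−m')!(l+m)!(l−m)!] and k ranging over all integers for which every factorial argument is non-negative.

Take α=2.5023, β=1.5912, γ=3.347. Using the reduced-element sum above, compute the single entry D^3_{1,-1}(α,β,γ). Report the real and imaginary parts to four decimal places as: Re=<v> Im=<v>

Re=-0.1014 Im=-0.1142

D^3_{1,-1}(2.5023,1.5912,3.3470) = e^{-i·1·2.5023}·d^3_{1,-1}(1.5912)·e^{-i·-1·3.3470}. Compute d first:
With c≡cos(β/2)=0.699856 and s≡sin(β/2)=0.714284, N=[24·2·2·24]^{1/2}=48.000000
k∈{0,1,2} keeps every argument non-negative
  k=0: (−1)^2·48.0000/(8)·0.6999^4·0.7143^2 = +0.734392
  k=1: (−1)^3·48.0000/(6)·0.6999^2·0.7143^4 = -1.019978
  k=2: (−1)^4·48.0000/(48)·0.6999^0·0.7143^6 = +0.132808
d^3_{1,-1}(1.5912) = +0.734392 -1.019978 +0.132808 = -0.152777
D = (-0.802518-0.596628i)·(-0.152777)·(-0.978978-0.203966i) = -0.101437-0.114242i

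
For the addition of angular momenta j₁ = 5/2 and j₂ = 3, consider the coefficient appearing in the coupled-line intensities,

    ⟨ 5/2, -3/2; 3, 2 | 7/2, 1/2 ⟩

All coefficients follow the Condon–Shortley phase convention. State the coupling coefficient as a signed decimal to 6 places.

+0.563436  (= +√(20/63))

√[8·2!3!4!/10! · 1!4!5!1!4!3!] = √(9216/35)
  +(−1)^1/∏(1,1,3,4,0,0)! = -1/144  (running -1/144)
  +(−1)^2/∏(2,0,2,3,1,1)! = 1/24  (running 5/144)
⟨..|..⟩ = √(9216/35)·(5/144) = +0.563436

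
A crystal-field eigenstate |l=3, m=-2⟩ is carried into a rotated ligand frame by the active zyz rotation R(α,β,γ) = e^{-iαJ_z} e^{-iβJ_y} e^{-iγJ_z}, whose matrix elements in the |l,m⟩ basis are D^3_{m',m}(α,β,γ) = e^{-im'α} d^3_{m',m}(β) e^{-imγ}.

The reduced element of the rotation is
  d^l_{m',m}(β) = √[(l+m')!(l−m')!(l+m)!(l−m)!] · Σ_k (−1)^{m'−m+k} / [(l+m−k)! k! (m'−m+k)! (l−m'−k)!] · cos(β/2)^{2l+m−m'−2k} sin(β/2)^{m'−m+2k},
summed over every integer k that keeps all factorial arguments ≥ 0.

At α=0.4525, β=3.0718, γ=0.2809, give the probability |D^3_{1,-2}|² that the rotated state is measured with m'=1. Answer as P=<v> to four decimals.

P=0.0120

D^3_{1,-2}(0.4525,3.0718,0.2809) = e^{-i·1·0.4525}·d^3_{1,-2}(3.0718)·e^{-i·-2·0.2809}. Compute d first:
Half-angle: c=0.034889, s=0.999391. N=√(24·2·1·120)=75.894664
Admissible k: 0..1 (factorial args all ≥0)
  k=0: (−1)^3·75.8947/(12)·0.0349^3·0.9994^3 = -0.000268
  k=1: (−1)^4·75.8947/(24)·0.0349^1·0.9994^5 = +0.109994
d^3_{1,-2}(3.0718) = -0.000268 +0.109994 = +0.109726
|D^3_{1,-2}|² = |d^3_{1,-2}(β)|² = (+0.109726)² = 0.012040 (the z-rotation phases have unit modulus)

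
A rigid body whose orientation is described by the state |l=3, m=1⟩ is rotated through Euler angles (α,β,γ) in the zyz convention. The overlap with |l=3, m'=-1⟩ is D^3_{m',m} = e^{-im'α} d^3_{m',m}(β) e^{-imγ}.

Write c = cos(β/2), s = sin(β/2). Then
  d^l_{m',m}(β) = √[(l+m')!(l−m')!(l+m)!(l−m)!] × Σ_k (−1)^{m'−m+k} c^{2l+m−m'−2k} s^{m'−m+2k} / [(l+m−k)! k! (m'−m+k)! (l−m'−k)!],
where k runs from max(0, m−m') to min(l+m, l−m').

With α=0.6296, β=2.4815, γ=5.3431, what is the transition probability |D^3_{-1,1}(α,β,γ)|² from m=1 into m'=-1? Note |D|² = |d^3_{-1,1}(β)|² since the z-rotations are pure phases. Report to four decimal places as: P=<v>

P=0.0106

Split into d^3_{-1,1}(β=2.4815) × two z-phases.
Half-angle: c=0.324087, s=0.946027. N=√(2·24·24·2)=48.000000
The bounds max(0,m−m')=2 and min(l+m,l−m')=4 give 3 terms
  k=2: (−1)^0·48.0000/(8)·0.3241^4·0.9460^2 = +0.059239
  k=3: (−1)^1·48.0000/(6)·0.3241^2·0.9460^4 = -0.673019
  k=4: (−1)^2·48.0000/(48)·0.3241^0·0.9460^6 = +0.716840
d^3_{-1,1}(2.4815) = +0.059239 -0.673019 +0.716840 = +0.103059
|D^3_{-1,1}|² = |d^3_{-1,1}(β)|² = (+0.103059)² = 0.010621 (the z-rotation phases have unit modulus)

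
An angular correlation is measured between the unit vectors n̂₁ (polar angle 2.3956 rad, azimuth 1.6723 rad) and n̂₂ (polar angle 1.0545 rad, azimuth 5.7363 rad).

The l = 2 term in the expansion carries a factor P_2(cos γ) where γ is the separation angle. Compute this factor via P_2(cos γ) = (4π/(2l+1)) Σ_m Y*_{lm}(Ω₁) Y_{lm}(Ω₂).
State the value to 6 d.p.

0.275436

Summing Y*_{l m}(θ₁,φ₁)·Y_{l m}(θ₂,φ₂) over m ∈ [−2, 2]; prefactor 4π/(2·2+1) = 2.513274:
  m=-2: Y*=-0.174278-0.035874i  Y=+0.134132+0.259525i  product -0.014066-0.050041i
  m=-1: Y*=+0.039019-0.383093i  Y=+0.283293+0.172477i  product +0.077129-0.101798i
  m=+0: Y*=+0.194942-0.000000i  Y=-0.084806+0.000000i  product -0.016532+0.000000i
  m=+1: Y*=-0.039019-0.383093i  Y=-0.283293+0.172477i  product +0.077129+0.101798i
  m=+2: Y*=-0.174278+0.035874i  Y=+0.134132-0.259525i  product -0.014066+0.050041i
Total Σ_m = +0.109593-0.000000i. Multiply by 2.513274: +0.275436-0.000000i. P_2(cos γ) = 0.275436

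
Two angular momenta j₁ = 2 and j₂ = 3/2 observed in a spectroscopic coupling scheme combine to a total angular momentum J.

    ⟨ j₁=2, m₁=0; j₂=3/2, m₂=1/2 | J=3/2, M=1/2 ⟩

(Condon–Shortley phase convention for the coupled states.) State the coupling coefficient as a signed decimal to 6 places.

−√(1/5) = -0.447214

j₁+j₂−J=2  J+j₁−j₂=2  J−j₁+j₂=1  j₁+j₂+J+1=6
(j₁±m₁, j₂±m₂, J±M) = (2,2,2,1,2,1)
P² = 16/45
sum k=1..2:
  [1] −1/1 = -1
  [2] +1/4 = 1/4
S = -3/4
C² = P²·S² = 1/5 ; C = -0.447214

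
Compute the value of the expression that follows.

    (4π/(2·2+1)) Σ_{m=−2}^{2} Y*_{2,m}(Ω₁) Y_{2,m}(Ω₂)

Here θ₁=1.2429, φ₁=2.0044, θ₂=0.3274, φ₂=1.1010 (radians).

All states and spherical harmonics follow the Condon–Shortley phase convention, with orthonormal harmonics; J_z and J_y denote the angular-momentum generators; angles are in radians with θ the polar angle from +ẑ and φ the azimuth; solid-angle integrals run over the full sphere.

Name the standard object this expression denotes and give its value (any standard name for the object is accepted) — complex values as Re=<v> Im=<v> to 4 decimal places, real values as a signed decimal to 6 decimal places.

Legendre polynomial (addition theorem), -0.134862

This sum is the spherical-harmonic addition theorem: it equals the Legendre polynomial P_l(cos γ) of the angle γ between the two directions.
Expand P_2 via completeness: Σ_{m} conj(Y_{2,m}) at Ω₁ times Y_{2,m} at Ω₂ —
  [-2]  conj(Y_{2,-2})(Ω₁) = -0.223984-0.263994i ; Y_{2,-2}(Ω₂) = -0.023573-0.032250i ; Δ = -0.003234+0.013447i
  [-1]  conj(Y_{2,-1})(Ω₁) = -0.098963+0.213747i ; Y_{2,-1}(Ω₂) = +0.106495-0.209755i ; Δ = +0.034296+0.043521i
  [+0]  conj(Y_{2,0})(Ω₁) = -0.217257-0.000000i ; Y_{2,0}(Ω₂) = +0.532934+0.000000i ; Δ = -0.115784-0.000000i
  [+1]  conj(Y_{2,1})(Ω₁) = +0.098963+0.213747i ; Y_{2,1}(Ω₂) = -0.106495-0.209755i ; Δ = +0.034296-0.043521i
  [+2]  conj(Y_{2,2})(Ω₁) = -0.223984+0.263994i ; Y_{2,2}(Ω₂) = -0.023573+0.032250i ; Δ = -0.003234-0.013447i
Total Σ_m = -0.053660+0.000000i. Multiply by 2.513274: -0.134862+0.000000i. P_2(cos γ) = -0.134862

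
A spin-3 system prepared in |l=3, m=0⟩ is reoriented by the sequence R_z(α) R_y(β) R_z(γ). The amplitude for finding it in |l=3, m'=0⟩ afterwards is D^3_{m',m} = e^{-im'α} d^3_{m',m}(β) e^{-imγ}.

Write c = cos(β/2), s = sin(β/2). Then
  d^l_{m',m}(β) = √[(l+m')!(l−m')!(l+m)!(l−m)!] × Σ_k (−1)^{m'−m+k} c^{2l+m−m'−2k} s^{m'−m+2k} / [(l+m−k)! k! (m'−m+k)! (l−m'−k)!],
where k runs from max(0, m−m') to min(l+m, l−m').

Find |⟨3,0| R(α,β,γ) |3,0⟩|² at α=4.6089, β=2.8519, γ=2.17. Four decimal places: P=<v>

Split into d^3_{0,0}(β=2.8519) × two z-phases.
Half-angle: c=0.144340, s=0.989528. N=√(6·6·6·6)=36.000000
The bounds max(0,m−m')=0 and min(l+m,l−m')=3 give 4 terms
  k=0: (−1)^0·36.0000/(36)·0.1443^6·0.9895^0 = +0.000009
  k=1: (−1)^1·36.0000/(4)·0.1443^4·0.9895^2 = -0.003825
  k=2: (−1)^2·36.0000/(4)·0.1443^2·0.9895^4 = +0.179776
  k=3: (−1)^3·36.0000/(36)·0.1443^0·0.9895^6 = -0.938791
d^3_{0,0}(2.8519) = +0.000009 -0.003825 +0.179776 -0.938791 = -0.762831
|D^3_{0,0}|² = |d^3_{0,0}(β)|² = (-0.762831)² = 0.581912 (the z-rotation phases have unit modulus)

P=0.5819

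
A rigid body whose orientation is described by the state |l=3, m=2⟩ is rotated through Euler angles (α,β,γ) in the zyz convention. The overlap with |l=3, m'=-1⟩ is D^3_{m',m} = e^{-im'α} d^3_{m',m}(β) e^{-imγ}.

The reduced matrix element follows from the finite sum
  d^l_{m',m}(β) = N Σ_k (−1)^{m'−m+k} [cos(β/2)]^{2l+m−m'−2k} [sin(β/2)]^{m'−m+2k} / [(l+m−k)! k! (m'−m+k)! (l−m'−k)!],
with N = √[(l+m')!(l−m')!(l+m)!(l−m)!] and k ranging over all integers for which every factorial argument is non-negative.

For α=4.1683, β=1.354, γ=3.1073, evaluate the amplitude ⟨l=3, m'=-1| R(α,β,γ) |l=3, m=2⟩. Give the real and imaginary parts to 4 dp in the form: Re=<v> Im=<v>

Split into d^3_{-1,2}(β=1.3540) × two z-phases.
Half-angle: c=0.779456, s=0.626457. N=√(2·24·120·1)=75.894664
Admissible k: 3..4 (factorial args all ≥0)
  k=3: (−1)^0·75.8947/(12)·0.7795^3·0.6265^3 = +0.736341
  k=4: (−1)^1·75.8947/(24)·0.7795^1·0.6265^5 = -0.237821
d^3_{-1,2}(1.3540) = +0.736341 -0.237821 = +0.498520
D = (-0.517639-0.855599i)·(+0.498520)·(+0.997649+0.068532i) = -0.228216-0.443216i

Re=-0.2282 Im=-0.4432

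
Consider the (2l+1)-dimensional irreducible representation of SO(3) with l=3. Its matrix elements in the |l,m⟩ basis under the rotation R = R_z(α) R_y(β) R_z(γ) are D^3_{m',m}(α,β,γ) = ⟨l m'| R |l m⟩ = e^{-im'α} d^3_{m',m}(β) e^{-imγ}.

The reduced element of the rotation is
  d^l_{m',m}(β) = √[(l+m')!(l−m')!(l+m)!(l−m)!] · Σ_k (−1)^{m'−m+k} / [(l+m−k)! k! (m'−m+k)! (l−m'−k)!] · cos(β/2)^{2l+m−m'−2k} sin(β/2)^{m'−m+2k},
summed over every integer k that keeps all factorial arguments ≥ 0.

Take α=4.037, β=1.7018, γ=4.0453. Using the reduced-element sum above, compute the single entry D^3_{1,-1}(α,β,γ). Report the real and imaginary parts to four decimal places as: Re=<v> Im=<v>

Split into d^3_{1,-1}(β=1.7018) × two z-phases.
Half-angle: c=0.659307, s=0.751874. N=√(24·2·2·24)=48.000000
k∈{0,1,2} keeps every argument non-negative
  k=0: (−1)^2·48.0000/(8)·0.6593^4·0.7519^2 = +0.640902
  k=1: (−1)^3·48.0000/(6)·0.6593^2·0.7519^4 = -1.111336
  k=2: (−1)^4·48.0000/(48)·0.6593^0·0.7519^6 = +0.180664
d^3_{1,-1}(1.7018) = +0.640902 -1.111336 +0.180664 = -0.289771
Phases: e^{-i·(1)·4.0370}=-0.625201+0.780464i, e^{-i·(-1)·4.0453}=-0.618702-0.785626i ⇒ D=-0.289761-0.002405i

Re=-0.2898 Im=-0.0024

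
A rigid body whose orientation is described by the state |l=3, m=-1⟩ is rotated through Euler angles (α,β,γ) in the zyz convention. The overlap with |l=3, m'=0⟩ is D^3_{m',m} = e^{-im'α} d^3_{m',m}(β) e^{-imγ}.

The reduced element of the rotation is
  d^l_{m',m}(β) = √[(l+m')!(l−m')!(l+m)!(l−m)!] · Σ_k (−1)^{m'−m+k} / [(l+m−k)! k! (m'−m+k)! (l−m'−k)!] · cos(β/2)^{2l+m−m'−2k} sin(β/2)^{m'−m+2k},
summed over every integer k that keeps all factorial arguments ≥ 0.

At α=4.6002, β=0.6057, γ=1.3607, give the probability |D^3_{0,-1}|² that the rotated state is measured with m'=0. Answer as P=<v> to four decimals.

Split into d^3_{0,-1}(β=0.6057) × two z-phases.
Half-angle: c=0.954490, s=0.298242. N=√(6·6·2·24)=41.569219
The bounds max(0,m−m')=0 and min(l+m,l−m')=2 give 3 terms
  k=0: (−1)^1·41.5692/(12)·0.9545^5·0.2982^1 = -0.818496
  k=1: (−1)^2·41.5692/(4)·0.9545^3·0.2982^3 = +0.239735
  k=2: (−1)^3·41.5692/(12)·0.9545^1·0.2982^5 = -0.007802
d^3_{0,-1}(0.6057) = -0.818496 +0.239735 -0.007802 = -0.586563
|D^3_{0,-1}|² = |d^3_{0,-1}(β)|² = (-0.586563)² = 0.344056 (the z-rotation phases have unit modulus)

P=0.3441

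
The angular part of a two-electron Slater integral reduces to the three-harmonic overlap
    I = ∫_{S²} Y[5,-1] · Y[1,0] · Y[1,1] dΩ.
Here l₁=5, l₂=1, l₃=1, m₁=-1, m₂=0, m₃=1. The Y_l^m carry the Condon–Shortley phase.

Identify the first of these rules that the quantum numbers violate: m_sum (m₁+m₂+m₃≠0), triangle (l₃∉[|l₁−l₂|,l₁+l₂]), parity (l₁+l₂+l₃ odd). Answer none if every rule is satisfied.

azimuthal sum: -1 + 0 + 1 = 0  ✓
l₃ must lie in [4,6]; have l₃=1  ✗
L = 5 + 1 + 1 = 7 (odd)

triangle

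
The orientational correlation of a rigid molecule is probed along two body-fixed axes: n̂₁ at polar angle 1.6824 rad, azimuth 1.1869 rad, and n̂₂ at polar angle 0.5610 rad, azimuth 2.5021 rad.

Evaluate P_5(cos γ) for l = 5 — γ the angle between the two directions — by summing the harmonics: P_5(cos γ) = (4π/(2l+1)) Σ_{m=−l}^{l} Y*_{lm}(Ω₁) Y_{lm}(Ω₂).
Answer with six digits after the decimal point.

Summing Y*_{l m}(θ₁,φ₁)·Y_{l m}(θ₂,φ₂) over m ∈ [−5, 5]; prefactor 4π/(2·5+1) = 1.142397:
  [-5]  conj(Y_{5,-5})(Ω₁) = +0.422801-0.153705i ; Y_{5,-5}(Ω₂) = +0.019754+0.001105i ; Δ = +0.008522-0.002569i
  [-4]  conj(Y_{5,-4})(Ω₁) = -0.005613+0.159334i ; Y_{5,-4}(Ω₂) = -0.083090+0.054869i ; Δ = -0.008276-0.013547i
  [-3]  conj(Y_{5,-3})(Ω₁) = +0.275520+0.122745i ; Y_{5,-3}(Ω₂) = +0.096786-0.267066i ; Δ = +0.059447-0.061702i
  [-2]  conj(Y_{5,-2})(Ω₁) = -0.129121+0.124652i ; Y_{5,-2}(Ω₂) = +0.134480+0.447692i ; Δ = -0.073170-0.041043i
  [-1]  conj(Y_{5,-1})(Ω₁) = +0.098895+0.244826i ; Y_{5,-1}(Ω₂) = -0.240221-0.178666i ; Δ = +0.019986-0.076482i
  [+0]  conj(Y_{5,0})(Ω₁) = -0.184192-0.000000i ; Y_{5,0}(Ω₂) = -0.277625+0.000000i ; Δ = +0.051136+0.000000i
  [+1]  conj(Y_{5,1})(Ω₁) = -0.098895+0.244826i ; Y_{5,1}(Ω₂) = +0.240221-0.178666i ; Δ = +0.019986+0.076482i
  [+2]  conj(Y_{5,2})(Ω₁) = -0.129121-0.124652i ; Y_{5,2}(Ω₂) = +0.134480-0.447692i ; Δ = -0.073170+0.041043i
  [+3]  conj(Y_{5,3})(Ω₁) = -0.275520+0.122745i ; Y_{5,3}(Ω₂) = -0.096786-0.267066i ; Δ = +0.059447+0.061702i
  [+4]  conj(Y_{5,4})(Ω₁) = -0.005613-0.159334i ; Y_{5,4}(Ω₂) = -0.083090-0.054869i ; Δ = -0.008276+0.013547i
  [+5]  conj(Y_{5,5})(Ω₁) = -0.422801-0.153705i ; Y_{5,5}(Ω₂) = -0.019754+0.001105i ; Δ = +0.008522+0.002569i
Accumulated sum +0.064153-0.000000i; after 4π/(2l+1) scaling, +0.073289-0.000000i ⇒ P_5 = 0.073289

0.073289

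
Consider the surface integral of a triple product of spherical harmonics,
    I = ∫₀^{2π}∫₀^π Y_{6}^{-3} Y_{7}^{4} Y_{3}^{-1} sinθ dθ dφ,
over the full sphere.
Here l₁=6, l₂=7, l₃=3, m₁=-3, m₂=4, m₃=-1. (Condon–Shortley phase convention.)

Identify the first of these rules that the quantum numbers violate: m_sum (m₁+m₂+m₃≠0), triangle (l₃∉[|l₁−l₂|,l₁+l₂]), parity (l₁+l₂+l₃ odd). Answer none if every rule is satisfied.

none

azimuthal sum: -3 + 4 − 1 = 0  ✓
1 ≤ 3 ≤ 13 (triangle on l)  ✓
L = 6 + 7 + 3 = 16 (even)  ✓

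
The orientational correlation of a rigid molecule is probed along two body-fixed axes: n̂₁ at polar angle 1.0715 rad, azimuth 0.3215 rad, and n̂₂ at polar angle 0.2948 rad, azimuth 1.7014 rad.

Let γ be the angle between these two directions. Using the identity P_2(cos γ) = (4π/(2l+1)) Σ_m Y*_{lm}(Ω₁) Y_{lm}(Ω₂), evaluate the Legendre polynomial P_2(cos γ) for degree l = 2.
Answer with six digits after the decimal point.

-0.115110

Addition theorem: P_2(cos γ) = (4π/5) Σ_m Y*_{lm}(Ω₁) Y_{lm}(Ω₂), m = −2…2:
  m=-2: (+0.238264+0.178512i) × (-0.031503+0.008421i) = -0.009009-0.003617i  (running Σ = -0.009009-0.003617i)
  m=-1: (+0.308105+0.102616i) × (-0.027971-0.212950i) = +0.013234-0.068481i  (running Σ = +0.004225-0.072099i)
  m=0: (-0.098474-0.000000i) × (+0.550909+0.000000i) = -0.054250-0.000000i  (running Σ = -0.050026-0.072099i)
  m=1: (-0.308105+0.102616i) × (+0.027971-0.212950i) = +0.013234+0.068481i  (running Σ = -0.036792-0.003617i)
  m=2: (+0.238264-0.178512i) × (-0.031503-0.008421i) = -0.009009+0.003617i  (running Σ = -0.045801+0.000000i)
Σ over m = -0.045801+0.000000i; ×(4π/5) → -0.115110+0.000000i. Real part: -0.115110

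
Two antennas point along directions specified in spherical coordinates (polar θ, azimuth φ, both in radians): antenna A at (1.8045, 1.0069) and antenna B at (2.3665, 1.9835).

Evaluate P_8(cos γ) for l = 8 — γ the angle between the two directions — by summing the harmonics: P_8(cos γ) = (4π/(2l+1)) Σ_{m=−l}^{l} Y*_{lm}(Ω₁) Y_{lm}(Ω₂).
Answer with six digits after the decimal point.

Expand P_8 via completeness: Σ_{m} conj(Y_{8,m}) at Ω₁ times Y_{8,m} at Ω₂ —
  m=-8: (-0.082631, 0.405098) × (-0.029261, 0.004723) = (0.000505, -0.012244)  (running Σ = (0.000505, -0.012244))
  m=-7: (-0.283965, -0.272673) × (-0.030255, 0.117185) = (0.040545, -0.025027)  (running Σ = (0.041049, -0.037270))
  m=-6: (-0.060573, 0.014938) × (0.231403, 0.181592) = (-0.016729, -0.007543)  (running Σ = (0.024320, -0.044813))
  m=-5: (0.114036, -0.341696) × (0.399743, -0.214618) = (-0.027749, -0.161065)  (running Σ = (-0.003430, -0.205878))
  m=-4: (0.039752, 0.048679) × (-0.030209, -0.376725) = (0.017138, -0.016446)  (running Σ = (0.013708, -0.222324))
  m=-3: (0.317563, -0.038579) × (0.022614, 0.007814) = (0.007483, 0.001609)  (running Σ = (0.021191, -0.220715))
  m=-2: (-0.049795, 0.104952) × (0.256642, -0.278046) = (0.016402, 0.040780)  (running Σ = (0.037593, -0.179935))
  m=-1: (0.158956, 0.251358) × (-0.064751, -0.147883) = (0.026879, -0.039783)  (running Σ = (0.064472, -0.219717))
  m=0: (-0.131228, -0.000000) × (0.334248, 0.000000) = (-0.043863, -0.000000)  (running Σ = (0.020609, -0.219717))
  m=1: (-0.158956, 0.251358) × (0.064751, -0.147883) = (0.026879, 0.039783)  (running Σ = (0.047488, -0.179935))
  m=2: (-0.049795, -0.104952) × (0.256642, 0.278046) = (0.016402, -0.040780)  (running Σ = (0.063890, -0.220715))
  m=3: (-0.317563, -0.038579) × (-0.022614, 0.007814) = (0.007483, -0.001609)  (running Σ = (0.071373, -0.222324))
  m=4: (0.039752, -0.048679) × (-0.030209, 0.376725) = (0.017138, 0.016446)  (running Σ = (0.088511, -0.205878))
  m=5: (-0.114036, -0.341696) × (-0.399743, -0.214618) = (-0.027749, 0.161065)  (running Σ = (0.060762, -0.044813))
  m=6: (-0.060573, -0.014938) × (0.231403, -0.181592) = (-0.016729, 0.007543)  (running Σ = (0.044032, -0.037270))
  m=7: (0.283965, -0.272673) × (0.030255, 0.117185) = (0.040545, 0.025027)  (running Σ = (0.084577, -0.012244))
  m=8: (-0.082631, -0.405098) × (-0.029261, -0.004723) = (0.000505, 0.012244)  (running Σ = (0.085081, 0.000000))
Accumulated sum (0.085081, 0.000000); after 4π/(2l+1) scaling, (0.062892, 0.000000) ⇒ P_8 = 0.062892

0.062892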